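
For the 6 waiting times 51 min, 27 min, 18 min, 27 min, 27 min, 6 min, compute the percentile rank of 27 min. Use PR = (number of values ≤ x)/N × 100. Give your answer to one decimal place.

N = 6.
Strictly below 27: 2. Equal to 27: 3.
PR = 5/6 × 100 = 83.3

83.3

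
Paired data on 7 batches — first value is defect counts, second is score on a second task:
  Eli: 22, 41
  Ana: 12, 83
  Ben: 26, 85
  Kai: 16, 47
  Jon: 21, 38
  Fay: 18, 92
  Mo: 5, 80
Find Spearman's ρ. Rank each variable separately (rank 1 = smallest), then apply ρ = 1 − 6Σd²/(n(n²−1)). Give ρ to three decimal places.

Ranks of variable 1: 6, 2, 7, 3, 5, 4, 1
Ranks of variable 2: 2, 5, 6, 3, 1, 7, 4
d = r₁ − r₂: 4, -3, 1, 0, 4, -3, -3
d²: 16, 9, 1, 0, 16, 9, 9; Σd² = 60
ρ = 1 − 6·60/(7·48) = 1 − 360/336 = -0.071

-0.071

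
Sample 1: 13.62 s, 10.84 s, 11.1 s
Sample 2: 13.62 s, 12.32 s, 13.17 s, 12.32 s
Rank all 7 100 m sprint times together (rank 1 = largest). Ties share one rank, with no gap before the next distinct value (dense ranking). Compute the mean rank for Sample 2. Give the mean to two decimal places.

2.25

Sorted (descending): 13.62, 13.62, 13.17, 12.32, 12.32, 11.1, 10.84
The 2 values of 13.62 share dense rank 1.
The 2 values of 12.32 share dense rank 3.
Remaining distinct values take the next consecutive integers.
Sample 2 values → pooled ranks: 13.62→1, 12.32→3, 13.17→2, 12.32→3
Mean rank = (1 + 3 + 2 + 3) / 4 = 2.25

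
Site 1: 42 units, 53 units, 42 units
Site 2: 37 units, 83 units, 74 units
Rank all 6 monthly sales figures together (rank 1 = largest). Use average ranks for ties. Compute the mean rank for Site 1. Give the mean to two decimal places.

Sorted (descending): 83, 74, 53, 42, 42, 37
The 2 values of 42 occupy positions 4–5 → average rank (4+5)/2 = 4.5.
Site 1 values → pooled ranks: 42→4.5, 53→3, 42→4.5
Mean rank = (4.5 + 3 + 4.5) / 3 = 4.00

4.00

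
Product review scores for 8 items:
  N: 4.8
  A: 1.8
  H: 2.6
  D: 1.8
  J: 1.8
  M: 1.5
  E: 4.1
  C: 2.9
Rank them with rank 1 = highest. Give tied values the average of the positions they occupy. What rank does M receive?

8

Sorted (descending): 4.8, 4.1, 2.9, 2.6, 1.8, 1.8, 1.8, 1.5
The 3 values of 1.8 occupy positions 5–7 → average rank 6.
M has value 1.5 → rank 8.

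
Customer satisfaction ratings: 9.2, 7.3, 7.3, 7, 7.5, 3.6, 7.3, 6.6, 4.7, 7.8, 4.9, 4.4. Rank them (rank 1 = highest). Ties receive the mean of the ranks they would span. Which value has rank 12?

3.6

Sorted (descending): 9.2, 7.8, 7.5, 7.3, 7.3, 7.3, 7, 6.6, 4.9, 4.7, 4.4, 3.6
The 3 values of 7.3 occupy positions 4–6 → average rank 5.
Rank 12 → value 3.6.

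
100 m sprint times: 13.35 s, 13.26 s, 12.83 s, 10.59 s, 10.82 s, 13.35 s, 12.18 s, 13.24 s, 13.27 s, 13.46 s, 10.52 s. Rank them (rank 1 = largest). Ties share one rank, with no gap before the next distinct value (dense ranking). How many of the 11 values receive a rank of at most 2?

3

Sorted (descending): 13.46, 13.35, 13.35, 13.27, 13.26, 13.24, 12.83, 12.18, 10.82, 10.59, 10.52
The 2 values of 13.35 share dense rank 2.
Remaining distinct values take the next consecutive integers.
Ranks ≤ 2: {1, 2, 2} → 3 values.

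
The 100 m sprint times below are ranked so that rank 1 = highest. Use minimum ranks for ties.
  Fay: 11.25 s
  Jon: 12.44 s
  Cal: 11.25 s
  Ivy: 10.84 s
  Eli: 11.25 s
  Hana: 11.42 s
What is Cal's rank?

3

Sorted (descending): 12.44, 11.42, 11.25, 11.25, 11.25, 10.84
The 3 values of 11.25 occupy positions 3–5 → each gets rank 3.
Cal has value 11.25 s → rank 3.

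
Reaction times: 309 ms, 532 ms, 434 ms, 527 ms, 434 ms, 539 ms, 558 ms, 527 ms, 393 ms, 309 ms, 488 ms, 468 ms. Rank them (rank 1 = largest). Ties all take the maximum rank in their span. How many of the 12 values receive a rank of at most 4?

3

Sorted (descending): 558, 539, 532, 527, 527, 488, 468, 434, 434, 393, 309, 309
The 2 values of 527 occupy positions 4–5 → each gets rank 5.
The 2 values of 434 occupy positions 8–9 → each gets rank 9.
The 2 values of 309 occupy positions 11–12 → each gets rank 12.
Ranks ≤ 4: {1, 2, 3} → 3 values.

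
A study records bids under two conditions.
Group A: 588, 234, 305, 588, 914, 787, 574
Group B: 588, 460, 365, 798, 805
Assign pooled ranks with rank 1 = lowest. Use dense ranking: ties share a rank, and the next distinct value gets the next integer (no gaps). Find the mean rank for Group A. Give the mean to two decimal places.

Sorted (ascending): 234, 305, 365, 460, 574, 588, 588, 588, 787, 798, 805, 914
The 3 values of 588 share dense rank 6.
Remaining distinct values take the next consecutive integers.
Group A values → pooled ranks: 588→6, 234→1, 305→2, 588→6, 914→10, 787→7, 574→5
Mean rank = (6 + 1 + 2 + 6 + 10 + 7 + 5) / 7 = 5.29

5.29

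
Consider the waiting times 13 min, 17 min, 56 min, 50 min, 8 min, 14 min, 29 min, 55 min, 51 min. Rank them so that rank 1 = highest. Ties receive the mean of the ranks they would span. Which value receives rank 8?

Sorted (descending): 56, 55, 51, 50, 29, 17, 14, 13, 8
No ties — each value takes its position as its rank.
Rank 8 → value 13.

13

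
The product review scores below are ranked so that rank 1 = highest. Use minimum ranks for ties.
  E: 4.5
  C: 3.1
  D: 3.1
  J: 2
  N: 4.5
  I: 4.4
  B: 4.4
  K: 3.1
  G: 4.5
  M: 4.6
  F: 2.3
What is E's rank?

2

Sorted (descending): 4.6, 4.5, 4.5, 4.5, 4.4, 4.4, 3.1, 3.1, 3.1, 2.3, 2
The 3 values of 4.5 occupy positions 2–4 → each gets rank 2.
The 2 values of 4.4 occupy positions 5–6 → each gets rank 5.
The 3 values of 3.1 occupy positions 7–9 → each gets rank 7.
E has value 4.5 → rank 2.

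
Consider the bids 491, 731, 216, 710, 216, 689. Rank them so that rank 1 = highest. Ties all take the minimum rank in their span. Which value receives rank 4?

491

Sorted (descending): 731, 710, 689, 491, 216, 216
The 2 values of 216 occupy positions 5–6 → each gets rank 5.
Rank 4 → value 491.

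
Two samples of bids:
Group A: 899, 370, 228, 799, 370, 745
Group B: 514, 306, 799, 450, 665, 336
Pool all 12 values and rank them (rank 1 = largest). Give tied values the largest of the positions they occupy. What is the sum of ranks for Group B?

42

Sorted (descending): 899, 799, 799, 745, 665, 514, 450, 370, 370, 336, 306, 228
The 2 values of 799 occupy positions 2–3 → each gets rank 3.
The 2 values of 370 occupy positions 8–9 → each gets rank 9.
Group B values → pooled ranks: 514→6, 306→11, 799→3, 450→7, 665→5, 336→10
Rank sum = 6 + 11 + 3 + 7 + 5 + 10 = 42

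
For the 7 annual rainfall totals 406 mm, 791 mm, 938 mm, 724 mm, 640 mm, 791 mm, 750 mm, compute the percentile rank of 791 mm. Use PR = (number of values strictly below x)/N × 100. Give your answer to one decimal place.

N = 7.
Strictly below 791: 4. Equal to 791: 2.
PR = 4/7 × 100 = 57.1

57.1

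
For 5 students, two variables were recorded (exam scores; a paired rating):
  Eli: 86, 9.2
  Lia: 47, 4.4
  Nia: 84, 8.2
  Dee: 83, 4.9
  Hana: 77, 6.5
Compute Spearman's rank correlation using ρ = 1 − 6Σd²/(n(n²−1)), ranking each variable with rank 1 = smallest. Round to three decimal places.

0.900

Ranks of variable 1: 5, 1, 4, 3, 2
Ranks of variable 2: 5, 1, 4, 2, 3
d = r₁ − r₂: 0, 0, 0, 1, -1
d²: 0, 0, 0, 1, 1; Σd² = 2
ρ = 1 − 6·2/(5·24) = 1 − 12/120 = 0.900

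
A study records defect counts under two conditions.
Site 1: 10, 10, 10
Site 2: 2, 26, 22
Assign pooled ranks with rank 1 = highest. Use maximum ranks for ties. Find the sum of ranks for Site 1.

15

Sorted (descending): 26, 22, 10, 10, 10, 2
The 3 values of 10 occupy positions 3–5 → each gets rank 5.
Site 1 values → pooled ranks: 10→5, 10→5, 10→5
Rank sum = 5 + 5 + 5 = 15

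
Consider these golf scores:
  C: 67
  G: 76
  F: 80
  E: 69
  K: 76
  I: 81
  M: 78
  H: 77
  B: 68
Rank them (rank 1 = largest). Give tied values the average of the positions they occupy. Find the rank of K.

Sorted (descending): 81, 80, 78, 77, 76, 76, 69, 68, 67
The 2 values of 76 occupy positions 5–6 → average rank (5+6)/2 = 5.5.
K has value 76 → rank 5.5.

5.5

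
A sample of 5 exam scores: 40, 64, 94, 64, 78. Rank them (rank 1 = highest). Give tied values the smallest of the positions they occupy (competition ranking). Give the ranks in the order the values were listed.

5, 3, 1, 3, 2

Sorted (descending): 94, 78, 64, 64, 40
The 2 values of 64 occupy positions 3–4 → each gets rank 3.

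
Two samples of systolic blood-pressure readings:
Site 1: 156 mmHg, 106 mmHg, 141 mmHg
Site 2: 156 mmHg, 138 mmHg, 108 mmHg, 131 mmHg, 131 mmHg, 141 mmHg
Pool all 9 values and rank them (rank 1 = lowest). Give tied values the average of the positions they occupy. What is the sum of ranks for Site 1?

Sorted (ascending): 106, 108, 131, 131, 138, 141, 141, 156, 156
The 2 values of 131 occupy positions 3–4 → average rank (3+4)/2 = 3.5.
The 2 values of 141 occupy positions 6–7 → average rank (6+7)/2 = 6.5.
The 2 values of 156 occupy positions 8–9 → average rank (8+9)/2 = 8.5.
Site 1 values → pooled ranks: 156→8.5, 106→1, 141→6.5
Rank sum = 8.5 + 1 + 6.5 = 16

16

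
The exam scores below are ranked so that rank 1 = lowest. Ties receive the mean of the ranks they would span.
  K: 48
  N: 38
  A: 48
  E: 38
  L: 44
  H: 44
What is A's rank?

Sorted (ascending): 38, 38, 44, 44, 48, 48
The 2 values of 38 occupy positions 1–2 → average rank (1+2)/2 = 1.5.
The 2 values of 44 occupy positions 3–4 → average rank (3+4)/2 = 3.5.
The 2 values of 48 occupy positions 5–6 → average rank (5+6)/2 = 5.5.
A has value 48 → rank 5.5.

5.5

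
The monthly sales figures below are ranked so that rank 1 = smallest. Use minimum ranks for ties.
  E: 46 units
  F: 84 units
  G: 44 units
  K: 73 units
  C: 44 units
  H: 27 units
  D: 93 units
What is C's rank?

Sorted (ascending): 27, 44, 44, 46, 73, 84, 93
The 2 values of 44 occupy positions 2–3 → each gets rank 2.
C has value 44 units → rank 2.

2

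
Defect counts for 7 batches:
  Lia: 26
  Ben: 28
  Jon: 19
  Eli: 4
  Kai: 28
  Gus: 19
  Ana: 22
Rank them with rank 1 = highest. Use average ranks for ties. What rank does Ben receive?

1.5

Sorted (descending): 28, 28, 26, 22, 19, 19, 4
The 2 values of 28 occupy positions 1–2 → average rank (1+2)/2 = 1.5.
The 2 values of 19 occupy positions 5–6 → average rank (5+6)/2 = 5.5.
Ben has value 28 → rank 1.5.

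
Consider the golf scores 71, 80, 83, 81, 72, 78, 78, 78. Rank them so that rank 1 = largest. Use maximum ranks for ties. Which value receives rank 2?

81

Sorted (descending): 83, 81, 80, 78, 78, 78, 72, 71
The 3 values of 78 occupy positions 4–6 → each gets rank 6.
Rank 2 → value 81.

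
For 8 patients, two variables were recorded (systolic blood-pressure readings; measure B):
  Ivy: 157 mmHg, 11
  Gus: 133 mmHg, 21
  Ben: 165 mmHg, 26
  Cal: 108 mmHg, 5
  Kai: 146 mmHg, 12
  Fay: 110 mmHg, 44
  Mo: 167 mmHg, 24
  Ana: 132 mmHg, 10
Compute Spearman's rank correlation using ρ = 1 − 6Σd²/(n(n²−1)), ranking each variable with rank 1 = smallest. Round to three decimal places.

0.381

Ranks of variable 1: 6, 4, 7, 1, 5, 2, 8, 3
Ranks of variable 2: 3, 5, 7, 1, 4, 8, 6, 2
d = r₁ − r₂: 3, -1, 0, 0, 1, -6, 2, 1
d²: 9, 1, 0, 0, 1, 36, 4, 1; Σd² = 52
ρ = 1 − 6·52/(8·63) = 1 − 312/504 = 0.381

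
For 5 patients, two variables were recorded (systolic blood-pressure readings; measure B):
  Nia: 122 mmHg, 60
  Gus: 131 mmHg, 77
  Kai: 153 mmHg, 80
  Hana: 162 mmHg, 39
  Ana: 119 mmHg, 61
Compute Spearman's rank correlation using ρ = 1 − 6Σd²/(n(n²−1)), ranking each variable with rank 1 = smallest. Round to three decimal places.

Ranks of variable 1: 2, 3, 4, 5, 1
Ranks of variable 2: 2, 4, 5, 1, 3
d = r₁ − r₂: 0, -1, -1, 4, -2
d²: 0, 1, 1, 16, 4; Σd² = 22
ρ = 1 − 6·22/(5·24) = 1 − 132/120 = -0.100

-0.100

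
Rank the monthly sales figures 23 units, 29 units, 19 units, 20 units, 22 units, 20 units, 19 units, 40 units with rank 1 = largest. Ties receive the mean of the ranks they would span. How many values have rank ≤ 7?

Sorted (descending): 40, 29, 23, 22, 20, 20, 19, 19
The 2 values of 20 occupy positions 5–6 → average rank (5+6)/2 = 5.5.
The 2 values of 19 occupy positions 7–8 → average rank (7+8)/2 = 7.5.
Ranks ≤ 7: {1, 2, 3, 4, 5.5, 5.5} → 6 values.

6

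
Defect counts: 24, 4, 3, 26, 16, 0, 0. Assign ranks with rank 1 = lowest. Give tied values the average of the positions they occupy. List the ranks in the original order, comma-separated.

6, 4, 3, 7, 5, 1.5, 1.5

Sorted (ascending): 0, 0, 3, 4, 16, 24, 26
The 2 values of 0 occupy positions 1–2 → average rank (1+2)/2 = 1.5.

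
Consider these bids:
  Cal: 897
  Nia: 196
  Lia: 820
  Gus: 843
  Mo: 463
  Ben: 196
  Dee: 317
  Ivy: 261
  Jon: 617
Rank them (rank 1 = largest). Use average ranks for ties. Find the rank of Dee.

Sorted (descending): 897, 843, 820, 617, 463, 317, 261, 196, 196
The 2 values of 196 occupy positions 8–9 → average rank (8+9)/2 = 8.5.
Dee has value 317 → rank 6.

6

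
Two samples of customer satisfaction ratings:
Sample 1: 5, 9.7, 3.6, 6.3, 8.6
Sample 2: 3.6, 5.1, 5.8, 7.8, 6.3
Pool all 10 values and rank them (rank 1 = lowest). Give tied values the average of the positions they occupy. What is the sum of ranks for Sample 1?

30

Sorted (ascending): 3.6, 3.6, 5, 5.1, 5.8, 6.3, 6.3, 7.8, 8.6, 9.7
The 2 values of 3.6 occupy positions 1–2 → average rank (1+2)/2 = 1.5.
The 2 values of 6.3 occupy positions 6–7 → average rank (6+7)/2 = 6.5.
Sample 1 values → pooled ranks: 5→3, 9.7→10, 3.6→1.5, 6.3→6.5, 8.6→9
Rank sum = 3 + 10 + 1.5 + 6.5 + 9 = 30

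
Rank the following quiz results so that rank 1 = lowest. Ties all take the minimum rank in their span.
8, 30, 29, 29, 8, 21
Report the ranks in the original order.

1, 6, 4, 4, 1, 3

Sorted (ascending): 8, 8, 21, 29, 29, 30
The 2 values of 8 occupy positions 1–2 → each gets rank 1.
The 2 values of 29 occupy positions 4–5 → each gets rank 4.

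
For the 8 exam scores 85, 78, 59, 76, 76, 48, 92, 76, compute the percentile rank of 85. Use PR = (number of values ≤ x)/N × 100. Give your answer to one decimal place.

N = 8.
Strictly below 85: 6. Equal to 85: 1.
PR = 7/8 × 100 = 87.5

87.5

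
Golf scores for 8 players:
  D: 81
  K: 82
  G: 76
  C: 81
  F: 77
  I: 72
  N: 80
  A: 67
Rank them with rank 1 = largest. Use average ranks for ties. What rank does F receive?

5

Sorted (descending): 82, 81, 81, 80, 77, 76, 72, 67
The 2 values of 81 occupy positions 2–3 → average rank (2+3)/2 = 2.5.
F has value 77 → rank 5.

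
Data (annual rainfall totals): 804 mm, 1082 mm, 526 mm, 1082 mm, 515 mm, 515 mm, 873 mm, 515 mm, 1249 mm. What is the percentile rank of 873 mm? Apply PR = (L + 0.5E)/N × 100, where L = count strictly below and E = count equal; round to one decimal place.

N = 9.
Strictly below 873: 5. Equal to 873: 1.
PR = (5 + 0.5·1)/9 × 100 = 61.1

61.1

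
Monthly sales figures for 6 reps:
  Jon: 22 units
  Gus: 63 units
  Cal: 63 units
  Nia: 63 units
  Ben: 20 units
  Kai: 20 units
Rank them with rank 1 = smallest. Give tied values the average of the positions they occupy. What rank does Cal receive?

Sorted (ascending): 20, 20, 22, 63, 63, 63
The 2 values of 20 occupy positions 1–2 → average rank (1+2)/2 = 1.5.
The 3 values of 63 occupy positions 4–6 → average rank 5.
Cal has value 63 units → rank 5.

5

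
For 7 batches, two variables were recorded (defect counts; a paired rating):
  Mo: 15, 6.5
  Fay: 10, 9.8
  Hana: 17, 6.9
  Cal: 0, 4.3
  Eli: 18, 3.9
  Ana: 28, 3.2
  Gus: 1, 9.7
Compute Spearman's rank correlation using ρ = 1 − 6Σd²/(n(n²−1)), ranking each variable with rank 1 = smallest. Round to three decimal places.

-0.571

Ranks of variable 1: 4, 3, 5, 1, 6, 7, 2
Ranks of variable 2: 4, 7, 5, 3, 2, 1, 6
d = r₁ − r₂: 0, -4, 0, -2, 4, 6, -4
d²: 0, 16, 0, 4, 16, 36, 16; Σd² = 88
ρ = 1 − 6·88/(7·48) = 1 − 528/336 = -0.571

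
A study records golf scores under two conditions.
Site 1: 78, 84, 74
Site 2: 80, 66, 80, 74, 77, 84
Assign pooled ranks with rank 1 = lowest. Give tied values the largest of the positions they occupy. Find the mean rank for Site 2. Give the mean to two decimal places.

5.17

Sorted (ascending): 66, 74, 74, 77, 78, 80, 80, 84, 84
The 2 values of 74 occupy positions 2–3 → each gets rank 3.
The 2 values of 80 occupy positions 6–7 → each gets rank 7.
The 2 values of 84 occupy positions 8–9 → each gets rank 9.
Site 2 values → pooled ranks: 80→7, 66→1, 80→7, 74→3, 77→4, 84→9
Mean rank = (7 + 1 + 7 + 3 + 4 + 9) / 6 = 5.17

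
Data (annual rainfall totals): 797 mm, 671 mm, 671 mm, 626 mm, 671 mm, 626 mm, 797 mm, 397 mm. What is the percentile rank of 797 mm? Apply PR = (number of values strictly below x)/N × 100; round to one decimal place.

75.0

N = 8.
Strictly below 797: 6. Equal to 797: 2.
PR = 6/8 × 100 = 75.0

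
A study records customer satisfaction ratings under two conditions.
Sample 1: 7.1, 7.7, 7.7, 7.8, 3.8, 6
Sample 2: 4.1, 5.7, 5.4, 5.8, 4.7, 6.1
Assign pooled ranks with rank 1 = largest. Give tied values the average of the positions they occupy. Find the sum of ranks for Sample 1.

28

Sorted (descending): 7.8, 7.7, 7.7, 7.1, 6.1, 6, 5.8, 5.7, 5.4, 4.7, 4.1, 3.8
The 2 values of 7.7 occupy positions 2–3 → average rank (2+3)/2 = 2.5.
Sample 1 values → pooled ranks: 7.1→4, 7.7→2.5, 7.7→2.5, 7.8→1, 3.8→12, 6→6
Rank sum = 4 + 2.5 + 2.5 + 1 + 12 + 6 = 28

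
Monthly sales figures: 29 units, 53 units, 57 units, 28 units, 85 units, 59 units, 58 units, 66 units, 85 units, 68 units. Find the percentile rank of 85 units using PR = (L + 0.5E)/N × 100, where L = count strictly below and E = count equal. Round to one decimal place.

90.0

N = 10.
Strictly below 85: 8. Equal to 85: 2.
PR = (8 + 0.5·2)/10 × 100 = 90.0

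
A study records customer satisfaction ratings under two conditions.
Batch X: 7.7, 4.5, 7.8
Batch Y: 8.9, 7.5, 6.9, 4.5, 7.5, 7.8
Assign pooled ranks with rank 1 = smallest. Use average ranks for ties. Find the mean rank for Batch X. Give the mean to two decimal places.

Sorted (ascending): 4.5, 4.5, 6.9, 7.5, 7.5, 7.7, 7.8, 7.8, 8.9
The 2 values of 4.5 occupy positions 1–2 → average rank (1+2)/2 = 1.5.
The 2 values of 7.5 occupy positions 4–5 → average rank (4+5)/2 = 4.5.
The 2 values of 7.8 occupy positions 7–8 → average rank (7+8)/2 = 7.5.
Batch X values → pooled ranks: 7.7→6, 4.5→1.5, 7.8→7.5
Mean rank = (6 + 1.5 + 7.5) / 3 = 5.00

5.00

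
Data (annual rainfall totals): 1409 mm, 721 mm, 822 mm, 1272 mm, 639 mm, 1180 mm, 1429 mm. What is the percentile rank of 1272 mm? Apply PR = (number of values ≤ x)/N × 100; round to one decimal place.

N = 7.
Strictly below 1272: 4. Equal to 1272: 1.
PR = 5/7 × 100 = 71.4

71.4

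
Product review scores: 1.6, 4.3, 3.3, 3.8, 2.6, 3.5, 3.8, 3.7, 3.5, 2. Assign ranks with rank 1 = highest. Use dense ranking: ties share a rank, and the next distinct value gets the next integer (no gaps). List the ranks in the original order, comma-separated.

Sorted (descending): 4.3, 3.8, 3.8, 3.7, 3.5, 3.5, 3.3, 2.6, 2, 1.6
The 2 values of 3.8 share dense rank 2.
The 2 values of 3.5 share dense rank 4.
Remaining distinct values take the next consecutive integers.

8, 1, 5, 2, 6, 4, 2, 3, 4, 7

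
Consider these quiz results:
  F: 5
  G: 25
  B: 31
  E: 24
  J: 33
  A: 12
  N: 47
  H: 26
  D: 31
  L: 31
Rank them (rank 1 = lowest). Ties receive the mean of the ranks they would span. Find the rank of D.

7

Sorted (ascending): 5, 12, 24, 25, 26, 31, 31, 31, 33, 47
The 3 values of 31 occupy positions 6–8 → average rank 7.
D has value 31 → rank 7.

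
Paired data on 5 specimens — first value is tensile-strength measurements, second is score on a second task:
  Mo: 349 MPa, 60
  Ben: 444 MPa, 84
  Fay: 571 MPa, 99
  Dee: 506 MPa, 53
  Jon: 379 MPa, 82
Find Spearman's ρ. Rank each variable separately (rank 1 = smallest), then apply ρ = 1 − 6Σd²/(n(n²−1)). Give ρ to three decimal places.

Ranks of variable 1: 1, 3, 5, 4, 2
Ranks of variable 2: 2, 4, 5, 1, 3
d = r₁ − r₂: -1, -1, 0, 3, -1
d²: 1, 1, 0, 9, 1; Σd² = 12
ρ = 1 − 6·12/(5·24) = 1 − 72/120 = 0.400

0.400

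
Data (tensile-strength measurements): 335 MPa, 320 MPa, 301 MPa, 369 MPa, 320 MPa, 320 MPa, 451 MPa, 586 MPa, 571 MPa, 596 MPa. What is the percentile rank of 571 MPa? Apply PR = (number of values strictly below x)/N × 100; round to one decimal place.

N = 10.
Strictly below 571: 7. Equal to 571: 1.
PR = 7/10 × 100 = 70.0

70.0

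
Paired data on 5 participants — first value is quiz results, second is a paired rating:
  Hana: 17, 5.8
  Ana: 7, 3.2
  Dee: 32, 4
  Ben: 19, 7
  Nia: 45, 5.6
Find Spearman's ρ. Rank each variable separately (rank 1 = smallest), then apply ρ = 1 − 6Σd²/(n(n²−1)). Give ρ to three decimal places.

0.200

Ranks of variable 1: 2, 1, 4, 3, 5
Ranks of variable 2: 4, 1, 2, 5, 3
d = r₁ − r₂: -2, 0, 2, -2, 2
d²: 4, 0, 4, 4, 4; Σd² = 16
ρ = 1 − 6·16/(5·24) = 1 − 96/120 = 0.200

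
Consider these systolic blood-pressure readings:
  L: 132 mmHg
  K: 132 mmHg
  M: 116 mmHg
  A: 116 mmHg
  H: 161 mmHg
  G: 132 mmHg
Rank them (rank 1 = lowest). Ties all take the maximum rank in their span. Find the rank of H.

Sorted (ascending): 116, 116, 132, 132, 132, 161
The 2 values of 116 occupy positions 1–2 → each gets rank 2.
The 3 values of 132 occupy positions 3–5 → each gets rank 5.
H has value 161 mmHg → rank 6.

6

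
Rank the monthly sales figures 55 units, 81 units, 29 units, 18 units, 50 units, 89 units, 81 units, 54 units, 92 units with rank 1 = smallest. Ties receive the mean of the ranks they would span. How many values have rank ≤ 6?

Sorted (ascending): 18, 29, 50, 54, 55, 81, 81, 89, 92
The 2 values of 81 occupy positions 6–7 → average rank (6+7)/2 = 6.5.
Ranks ≤ 6: {1, 2, 3, 4, 5} → 5 values.

5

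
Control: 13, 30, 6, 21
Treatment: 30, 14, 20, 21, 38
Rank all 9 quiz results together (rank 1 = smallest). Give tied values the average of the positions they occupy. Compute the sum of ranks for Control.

Sorted (ascending): 6, 13, 14, 20, 21, 21, 30, 30, 38
The 2 values of 21 occupy positions 5–6 → average rank (5+6)/2 = 5.5.
The 2 values of 30 occupy positions 7–8 → average rank (7+8)/2 = 7.5.
Control values → pooled ranks: 13→2, 30→7.5, 6→1, 21→5.5
Rank sum = 2 + 7.5 + 1 + 5.5 = 16

16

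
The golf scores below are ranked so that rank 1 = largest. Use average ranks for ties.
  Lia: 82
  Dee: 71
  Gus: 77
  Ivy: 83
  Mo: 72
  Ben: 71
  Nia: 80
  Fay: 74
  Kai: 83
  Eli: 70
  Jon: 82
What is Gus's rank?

6

Sorted (descending): 83, 83, 82, 82, 80, 77, 74, 72, 71, 71, 70
The 2 values of 83 occupy positions 1–2 → average rank (1+2)/2 = 1.5.
The 2 values of 82 occupy positions 3–4 → average rank (3+4)/2 = 3.5.
The 2 values of 71 occupy positions 9–10 → average rank (9+10)/2 = 9.5.
Gus has value 77 → rank 6.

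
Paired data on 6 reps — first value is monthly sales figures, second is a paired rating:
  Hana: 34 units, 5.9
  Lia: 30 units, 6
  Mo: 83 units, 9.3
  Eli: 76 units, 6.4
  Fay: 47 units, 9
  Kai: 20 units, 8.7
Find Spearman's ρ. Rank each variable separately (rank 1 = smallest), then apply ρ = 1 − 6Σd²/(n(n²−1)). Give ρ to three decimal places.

Ranks of variable 1: 3, 2, 6, 5, 4, 1
Ranks of variable 2: 1, 2, 6, 3, 5, 4
d = r₁ − r₂: 2, 0, 0, 2, -1, -3
d²: 4, 0, 0, 4, 1, 9; Σd² = 18
ρ = 1 − 6·18/(6·35) = 1 − 108/210 = 0.486

0.486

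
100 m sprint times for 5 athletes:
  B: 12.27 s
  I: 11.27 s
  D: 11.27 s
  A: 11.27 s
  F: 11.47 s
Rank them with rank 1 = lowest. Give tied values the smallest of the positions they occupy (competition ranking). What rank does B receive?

Sorted (ascending): 11.27, 11.27, 11.27, 11.47, 12.27
The 3 values of 11.27 occupy positions 1–3 → each gets rank 1.
B has value 12.27 s → rank 5.

5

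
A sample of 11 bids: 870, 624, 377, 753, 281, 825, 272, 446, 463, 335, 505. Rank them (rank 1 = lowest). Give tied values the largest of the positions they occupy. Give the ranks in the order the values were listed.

11, 8, 4, 9, 2, 10, 1, 5, 6, 3, 7

Sorted (ascending): 272, 281, 335, 377, 446, 463, 505, 624, 753, 825, 870
No ties — each value takes its position as its rank.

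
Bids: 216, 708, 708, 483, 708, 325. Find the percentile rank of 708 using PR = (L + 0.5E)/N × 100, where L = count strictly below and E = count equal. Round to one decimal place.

N = 6.
Strictly below 708: 3. Equal to 708: 3.
PR = (3 + 0.5·3)/6 × 100 = 75.0

75.0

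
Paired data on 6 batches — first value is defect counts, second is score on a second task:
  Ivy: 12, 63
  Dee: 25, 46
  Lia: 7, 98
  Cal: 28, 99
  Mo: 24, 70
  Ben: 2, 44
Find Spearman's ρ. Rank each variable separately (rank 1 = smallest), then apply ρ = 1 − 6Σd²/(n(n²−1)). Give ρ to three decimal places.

Ranks of variable 1: 3, 5, 2, 6, 4, 1
Ranks of variable 2: 3, 2, 5, 6, 4, 1
d = r₁ − r₂: 0, 3, -3, 0, 0, 0
d²: 0, 9, 9, 0, 0, 0; Σd² = 18
ρ = 1 − 6·18/(6·35) = 1 − 108/210 = 0.486

0.486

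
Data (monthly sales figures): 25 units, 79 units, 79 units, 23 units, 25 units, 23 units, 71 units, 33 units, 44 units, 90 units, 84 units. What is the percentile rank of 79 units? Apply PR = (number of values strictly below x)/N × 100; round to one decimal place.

63.6

N = 11.
Strictly below 79: 7. Equal to 79: 2.
PR = 7/11 × 100 = 63.6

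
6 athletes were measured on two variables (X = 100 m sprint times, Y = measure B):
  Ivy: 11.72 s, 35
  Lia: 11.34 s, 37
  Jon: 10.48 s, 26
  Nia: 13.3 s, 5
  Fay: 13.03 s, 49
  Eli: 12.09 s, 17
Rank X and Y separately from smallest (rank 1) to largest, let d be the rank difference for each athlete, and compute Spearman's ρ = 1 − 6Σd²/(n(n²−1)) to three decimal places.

-0.257

Ranks of variable 1: 3, 2, 1, 6, 5, 4
Ranks of variable 2: 4, 5, 3, 1, 6, 2
d = r₁ − r₂: -1, -3, -2, 5, -1, 2
d²: 1, 9, 4, 25, 1, 4; Σd² = 44
ρ = 1 − 6·44/(6·35) = 1 − 264/210 = -0.257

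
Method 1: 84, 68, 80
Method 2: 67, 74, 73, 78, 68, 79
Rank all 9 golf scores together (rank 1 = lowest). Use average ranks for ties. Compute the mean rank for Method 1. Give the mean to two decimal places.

Sorted (ascending): 67, 68, 68, 73, 74, 78, 79, 80, 84
The 2 values of 68 occupy positions 2–3 → average rank (2+3)/2 = 2.5.
Method 1 values → pooled ranks: 84→9, 68→2.5, 80→8
Mean rank = (9 + 2.5 + 8) / 3 = 6.50

6.50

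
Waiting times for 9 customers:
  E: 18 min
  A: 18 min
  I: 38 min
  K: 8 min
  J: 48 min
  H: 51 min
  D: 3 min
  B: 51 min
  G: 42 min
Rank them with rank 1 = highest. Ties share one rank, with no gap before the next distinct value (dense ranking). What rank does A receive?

5

Sorted (descending): 51, 51, 48, 42, 38, 18, 18, 8, 3
The 2 values of 51 share dense rank 1.
The 2 values of 18 share dense rank 5.
Remaining distinct values take the next consecutive integers.
A has value 18 min → rank 5.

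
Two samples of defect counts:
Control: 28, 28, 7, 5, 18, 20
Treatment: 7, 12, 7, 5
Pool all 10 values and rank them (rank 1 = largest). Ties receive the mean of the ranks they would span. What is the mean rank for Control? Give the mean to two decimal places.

4.42

Sorted (descending): 28, 28, 20, 18, 12, 7, 7, 7, 5, 5
The 2 values of 28 occupy positions 1–2 → average rank (1+2)/2 = 1.5.
The 3 values of 7 occupy positions 6–8 → average rank 7.
The 2 values of 5 occupy positions 9–10 → average rank (9+10)/2 = 9.5.
Control values → pooled ranks: 28→1.5, 28→1.5, 7→7, 5→9.5, 18→4, 20→3
Mean rank = (1.5 + 1.5 + 7 + 9.5 + 4 + 3) / 6 = 4.42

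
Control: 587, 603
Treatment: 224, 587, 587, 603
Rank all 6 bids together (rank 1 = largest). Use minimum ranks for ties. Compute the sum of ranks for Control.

Sorted (descending): 603, 603, 587, 587, 587, 224
The 2 values of 603 occupy positions 1–2 → each gets rank 1.
The 3 values of 587 occupy positions 3–5 → each gets rank 3.
Control values → pooled ranks: 587→3, 603→1
Rank sum = 3 + 1 = 4

4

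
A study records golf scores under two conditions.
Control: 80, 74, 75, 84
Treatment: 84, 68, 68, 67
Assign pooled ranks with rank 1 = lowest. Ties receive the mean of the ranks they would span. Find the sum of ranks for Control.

22.5

Sorted (ascending): 67, 68, 68, 74, 75, 80, 84, 84
The 2 values of 68 occupy positions 2–3 → average rank (2+3)/2 = 2.5.
The 2 values of 84 occupy positions 7–8 → average rank (7+8)/2 = 7.5.
Control values → pooled ranks: 80→6, 74→4, 75→5, 84→7.5
Rank sum = 6 + 4 + 5 + 7.5 = 22.5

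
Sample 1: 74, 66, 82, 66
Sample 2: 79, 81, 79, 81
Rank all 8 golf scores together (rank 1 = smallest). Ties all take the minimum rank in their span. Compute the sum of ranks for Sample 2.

Sorted (ascending): 66, 66, 74, 79, 79, 81, 81, 82
The 2 values of 66 occupy positions 1–2 → each gets rank 1.
The 2 values of 79 occupy positions 4–5 → each gets rank 4.
The 2 values of 81 occupy positions 6–7 → each gets rank 6.
Sample 2 values → pooled ranks: 79→4, 81→6, 79→4, 81→6
Rank sum = 4 + 6 + 4 + 6 = 20

20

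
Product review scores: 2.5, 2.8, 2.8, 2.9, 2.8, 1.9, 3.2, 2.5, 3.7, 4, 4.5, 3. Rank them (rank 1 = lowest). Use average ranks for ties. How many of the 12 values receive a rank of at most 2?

1

Sorted (ascending): 1.9, 2.5, 2.5, 2.8, 2.8, 2.8, 2.9, 3, 3.2, 3.7, 4, 4.5
The 2 values of 2.5 occupy positions 2–3 → average rank (2+3)/2 = 2.5.
The 3 values of 2.8 occupy positions 4–6 → average rank 5.
Ranks ≤ 2: {1} → 1 value.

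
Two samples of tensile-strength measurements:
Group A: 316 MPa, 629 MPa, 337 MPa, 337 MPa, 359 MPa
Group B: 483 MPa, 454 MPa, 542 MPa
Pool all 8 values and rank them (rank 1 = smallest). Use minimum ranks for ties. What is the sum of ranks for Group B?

Sorted (ascending): 316, 337, 337, 359, 454, 483, 542, 629
The 2 values of 337 occupy positions 2–3 → each gets rank 2.
Group B values → pooled ranks: 483→6, 454→5, 542→7
Rank sum = 6 + 5 + 7 = 18

18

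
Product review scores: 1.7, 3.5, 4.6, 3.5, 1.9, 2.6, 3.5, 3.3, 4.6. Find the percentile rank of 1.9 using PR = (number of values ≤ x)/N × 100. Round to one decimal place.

22.2

N = 9.
Strictly below 1.9: 1. Equal to 1.9: 1.
PR = 2/9 × 100 = 22.2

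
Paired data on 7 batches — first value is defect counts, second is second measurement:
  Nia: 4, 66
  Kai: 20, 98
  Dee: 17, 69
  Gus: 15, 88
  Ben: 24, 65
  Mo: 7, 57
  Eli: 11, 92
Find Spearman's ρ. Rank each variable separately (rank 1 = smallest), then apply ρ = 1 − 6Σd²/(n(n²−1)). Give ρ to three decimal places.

Ranks of variable 1: 1, 6, 5, 4, 7, 2, 3
Ranks of variable 2: 3, 7, 4, 5, 2, 1, 6
d = r₁ − r₂: -2, -1, 1, -1, 5, 1, -3
d²: 4, 1, 1, 1, 25, 1, 9; Σd² = 42
ρ = 1 − 6·42/(7·48) = 1 − 252/336 = 0.250

0.250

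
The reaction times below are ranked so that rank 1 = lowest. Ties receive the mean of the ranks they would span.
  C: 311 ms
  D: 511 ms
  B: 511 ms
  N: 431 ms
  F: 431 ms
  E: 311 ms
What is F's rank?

Sorted (ascending): 311, 311, 431, 431, 511, 511
The 2 values of 311 occupy positions 1–2 → average rank (1+2)/2 = 1.5.
The 2 values of 431 occupy positions 3–4 → average rank (3+4)/2 = 3.5.
The 2 values of 511 occupy positions 5–6 → average rank (5+6)/2 = 5.5.
F has value 431 ms → rank 3.5.

3.5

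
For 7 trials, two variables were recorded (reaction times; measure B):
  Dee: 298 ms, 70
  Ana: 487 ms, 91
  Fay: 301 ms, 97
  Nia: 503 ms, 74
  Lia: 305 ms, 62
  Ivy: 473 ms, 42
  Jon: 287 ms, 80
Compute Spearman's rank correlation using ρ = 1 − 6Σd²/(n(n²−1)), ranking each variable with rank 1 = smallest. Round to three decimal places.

Ranks of variable 1: 2, 6, 3, 7, 4, 5, 1
Ranks of variable 2: 3, 6, 7, 4, 2, 1, 5
d = r₁ − r₂: -1, 0, -4, 3, 2, 4, -4
d²: 1, 0, 16, 9, 4, 16, 16; Σd² = 62
ρ = 1 − 6·62/(7·48) = 1 − 372/336 = -0.107

-0.107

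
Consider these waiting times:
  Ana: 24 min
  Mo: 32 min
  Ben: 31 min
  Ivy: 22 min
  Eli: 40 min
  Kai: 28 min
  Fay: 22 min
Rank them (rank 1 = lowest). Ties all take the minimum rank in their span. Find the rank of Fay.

Sorted (ascending): 22, 22, 24, 28, 31, 32, 40
The 2 values of 22 occupy positions 1–2 → each gets rank 1.
Fay has value 22 min → rank 1.

1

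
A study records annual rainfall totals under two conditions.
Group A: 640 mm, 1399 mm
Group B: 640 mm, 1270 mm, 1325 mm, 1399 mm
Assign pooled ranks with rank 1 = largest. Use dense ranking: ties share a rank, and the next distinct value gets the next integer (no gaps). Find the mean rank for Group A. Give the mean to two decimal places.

Sorted (descending): 1399, 1399, 1325, 1270, 640, 640
The 2 values of 1399 share dense rank 1.
The 2 values of 640 share dense rank 4.
Remaining distinct values take the next consecutive integers.
Group A values → pooled ranks: 640→4, 1399→1
Mean rank = (4 + 1) / 2 = 2.50

2.50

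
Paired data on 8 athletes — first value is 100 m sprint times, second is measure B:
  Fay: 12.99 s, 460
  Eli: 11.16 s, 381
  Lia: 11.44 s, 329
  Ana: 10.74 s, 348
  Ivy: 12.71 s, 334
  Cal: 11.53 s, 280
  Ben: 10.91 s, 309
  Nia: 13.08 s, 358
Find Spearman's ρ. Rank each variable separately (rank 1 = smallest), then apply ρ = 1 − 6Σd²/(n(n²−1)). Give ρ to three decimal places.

0.310

Ranks of variable 1: 7, 3, 4, 1, 6, 5, 2, 8
Ranks of variable 2: 8, 7, 3, 5, 4, 1, 2, 6
d = r₁ − r₂: -1, -4, 1, -4, 2, 4, 0, 2
d²: 1, 16, 1, 16, 4, 16, 0, 4; Σd² = 58
ρ = 1 − 6·58/(8·63) = 1 − 348/504 = 0.310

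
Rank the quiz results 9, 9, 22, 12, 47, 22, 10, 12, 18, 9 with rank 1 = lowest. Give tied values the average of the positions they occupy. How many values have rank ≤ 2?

Sorted (ascending): 9, 9, 9, 10, 12, 12, 18, 22, 22, 47
The 3 values of 9 occupy positions 1–3 → average rank 2.
The 2 values of 12 occupy positions 5–6 → average rank (5+6)/2 = 5.5.
The 2 values of 22 occupy positions 8–9 → average rank (8+9)/2 = 8.5.
Ranks ≤ 2: {2, 2, 2} → 3 values.

3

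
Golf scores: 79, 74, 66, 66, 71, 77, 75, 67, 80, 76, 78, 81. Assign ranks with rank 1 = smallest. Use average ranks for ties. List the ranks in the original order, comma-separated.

10, 5, 1.5, 1.5, 4, 8, 6, 3, 11, 7, 9, 12

Sorted (ascending): 66, 66, 67, 71, 74, 75, 76, 77, 78, 79, 80, 81
The 2 values of 66 occupy positions 1–2 → average rank (1+2)/2 = 1.5.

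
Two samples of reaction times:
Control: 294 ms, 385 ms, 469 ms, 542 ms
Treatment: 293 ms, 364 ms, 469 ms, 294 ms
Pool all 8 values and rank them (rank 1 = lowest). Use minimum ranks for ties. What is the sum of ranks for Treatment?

13

Sorted (ascending): 293, 294, 294, 364, 385, 469, 469, 542
The 2 values of 294 occupy positions 2–3 → each gets rank 2.
The 2 values of 469 occupy positions 6–7 → each gets rank 6.
Treatment values → pooled ranks: 293→1, 364→4, 469→6, 294→2
Rank sum = 1 + 4 + 6 + 2 = 13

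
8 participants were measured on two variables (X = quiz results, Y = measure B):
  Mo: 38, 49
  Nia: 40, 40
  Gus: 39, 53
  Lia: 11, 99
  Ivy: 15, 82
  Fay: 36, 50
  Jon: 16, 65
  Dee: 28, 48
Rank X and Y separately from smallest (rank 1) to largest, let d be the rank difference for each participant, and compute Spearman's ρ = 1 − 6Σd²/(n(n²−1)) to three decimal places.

Ranks of variable 1: 6, 8, 7, 1, 2, 5, 3, 4
Ranks of variable 2: 3, 1, 5, 8, 7, 4, 6, 2
d = r₁ − r₂: 3, 7, 2, -7, -5, 1, -3, 2
d²: 9, 49, 4, 49, 25, 1, 9, 4; Σd² = 150
ρ = 1 − 6·150/(8·63) = 1 − 900/504 = -0.786

-0.786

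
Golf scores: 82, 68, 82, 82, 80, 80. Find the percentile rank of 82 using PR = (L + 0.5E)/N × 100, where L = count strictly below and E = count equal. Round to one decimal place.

75.0

N = 6.
Strictly below 82: 3. Equal to 82: 3.
PR = (3 + 0.5·3)/6 × 100 = 75.0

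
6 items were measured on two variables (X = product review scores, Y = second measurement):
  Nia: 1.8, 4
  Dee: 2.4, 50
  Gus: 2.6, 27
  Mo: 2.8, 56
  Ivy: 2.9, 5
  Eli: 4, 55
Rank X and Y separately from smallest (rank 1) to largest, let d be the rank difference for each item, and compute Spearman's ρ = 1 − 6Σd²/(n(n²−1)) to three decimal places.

Ranks of variable 1: 1, 2, 3, 4, 5, 6
Ranks of variable 2: 1, 4, 3, 6, 2, 5
d = r₁ − r₂: 0, -2, 0, -2, 3, 1
d²: 0, 4, 0, 4, 9, 1; Σd² = 18
ρ = 1 − 6·18/(6·35) = 1 − 108/210 = 0.486

0.486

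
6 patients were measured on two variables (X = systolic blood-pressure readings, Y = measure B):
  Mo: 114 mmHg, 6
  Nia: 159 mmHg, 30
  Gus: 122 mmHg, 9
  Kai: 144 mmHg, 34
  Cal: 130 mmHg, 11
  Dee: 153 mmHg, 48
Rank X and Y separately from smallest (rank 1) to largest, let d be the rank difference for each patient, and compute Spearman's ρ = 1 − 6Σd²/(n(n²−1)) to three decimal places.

Ranks of variable 1: 1, 6, 2, 4, 3, 5
Ranks of variable 2: 1, 4, 2, 5, 3, 6
d = r₁ − r₂: 0, 2, 0, -1, 0, -1
d²: 0, 4, 0, 1, 0, 1; Σd² = 6
ρ = 1 − 6·6/(6·35) = 1 − 36/210 = 0.829

0.829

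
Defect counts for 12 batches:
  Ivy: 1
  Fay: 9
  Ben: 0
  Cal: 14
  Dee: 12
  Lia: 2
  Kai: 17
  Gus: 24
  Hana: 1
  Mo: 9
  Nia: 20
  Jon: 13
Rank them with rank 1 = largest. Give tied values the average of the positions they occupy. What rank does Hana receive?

Sorted (descending): 24, 20, 17, 14, 13, 12, 9, 9, 2, 1, 1, 0
The 2 values of 9 occupy positions 7–8 → average rank (7+8)/2 = 7.5.
The 2 values of 1 occupy positions 10–11 → average rank (10+11)/2 = 10.5.
Hana has value 1 → rank 10.5.

10.5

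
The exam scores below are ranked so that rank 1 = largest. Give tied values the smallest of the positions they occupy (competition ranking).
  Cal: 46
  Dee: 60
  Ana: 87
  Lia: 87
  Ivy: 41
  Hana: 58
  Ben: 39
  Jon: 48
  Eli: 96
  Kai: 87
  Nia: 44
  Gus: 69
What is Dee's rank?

6

Sorted (descending): 96, 87, 87, 87, 69, 60, 58, 48, 46, 44, 41, 39
The 3 values of 87 occupy positions 2–4 → each gets rank 2.
Dee has value 60 → rank 6.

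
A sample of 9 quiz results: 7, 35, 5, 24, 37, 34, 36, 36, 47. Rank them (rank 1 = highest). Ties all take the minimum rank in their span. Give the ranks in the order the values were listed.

Sorted (descending): 47, 37, 36, 36, 35, 34, 24, 7, 5
The 2 values of 36 occupy positions 3–4 → each gets rank 3.

8, 5, 9, 7, 2, 6, 3, 3, 1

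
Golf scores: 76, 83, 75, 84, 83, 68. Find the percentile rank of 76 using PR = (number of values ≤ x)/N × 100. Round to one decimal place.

N = 6.
Strictly below 76: 2. Equal to 76: 1.
PR = 3/6 × 100 = 50.0

50.0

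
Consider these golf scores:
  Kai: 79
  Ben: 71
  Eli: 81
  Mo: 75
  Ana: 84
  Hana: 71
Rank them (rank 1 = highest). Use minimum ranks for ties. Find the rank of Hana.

Sorted (descending): 84, 81, 79, 75, 71, 71
The 2 values of 71 occupy positions 5–6 → each gets rank 5.
Hana has value 71 → rank 5.

5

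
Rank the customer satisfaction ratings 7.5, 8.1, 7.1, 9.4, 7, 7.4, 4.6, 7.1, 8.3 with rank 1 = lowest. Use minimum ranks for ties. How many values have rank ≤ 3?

4

Sorted (ascending): 4.6, 7, 7.1, 7.1, 7.4, 7.5, 8.1, 8.3, 9.4
The 2 values of 7.1 occupy positions 3–4 → each gets rank 3.
Ranks ≤ 3: {1, 2, 3, 3} → 4 values.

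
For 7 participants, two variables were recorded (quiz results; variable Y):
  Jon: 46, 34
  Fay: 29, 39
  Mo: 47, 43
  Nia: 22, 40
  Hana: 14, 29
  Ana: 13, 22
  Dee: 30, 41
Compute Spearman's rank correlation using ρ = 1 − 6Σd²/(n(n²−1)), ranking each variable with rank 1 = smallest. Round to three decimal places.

0.750

Ranks of variable 1: 6, 4, 7, 3, 2, 1, 5
Ranks of variable 2: 3, 4, 7, 5, 2, 1, 6
d = r₁ − r₂: 3, 0, 0, -2, 0, 0, -1
d²: 9, 0, 0, 4, 0, 0, 1; Σd² = 14
ρ = 1 − 6·14/(7·48) = 1 − 84/336 = 0.750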